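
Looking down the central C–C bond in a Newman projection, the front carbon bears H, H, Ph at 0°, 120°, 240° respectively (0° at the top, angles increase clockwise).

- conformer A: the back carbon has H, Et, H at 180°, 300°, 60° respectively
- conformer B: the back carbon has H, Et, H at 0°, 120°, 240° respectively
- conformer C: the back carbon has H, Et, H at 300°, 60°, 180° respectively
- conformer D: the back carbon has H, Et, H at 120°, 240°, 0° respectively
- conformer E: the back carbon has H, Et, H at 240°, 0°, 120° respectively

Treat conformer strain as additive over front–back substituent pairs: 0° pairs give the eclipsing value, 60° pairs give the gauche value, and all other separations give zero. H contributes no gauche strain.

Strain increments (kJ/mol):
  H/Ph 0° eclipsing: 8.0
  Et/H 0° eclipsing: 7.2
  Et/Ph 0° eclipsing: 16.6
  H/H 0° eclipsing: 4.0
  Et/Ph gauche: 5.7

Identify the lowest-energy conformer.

C

A is staggered. Ph at 240° is gauche with Et at 300° (5.7). Total 5.7 kJ/mol.
B is eclipsed. H at 0° is eclipsed with H at 0° (4.0); H at 120° is eclipsed with Et at 120° (7.2); Ph at 240° is eclipsed with H at 240° (8.0). Total 19.2 kJ/mol.
C (staggered): no non-H gauche contacts → 0.0 kJ/mol.
D is eclipsed. H at 0° is eclipsed with H at 0° (4.0); H at 120° is eclipsed with H at 120° (4.0); Ph at 240° is eclipsed with Et at 240° (16.6). Total 24.6 kJ/mol.
E is eclipsed. H at 0° is eclipsed with Et at 0° (7.2); H at 120° is eclipsed with H at 120° (4.0); Ph at 240° is eclipsed with H at 240° (8.0). Total 19.2 kJ/mol.
C has the lowest total (0.0 kJ/mol).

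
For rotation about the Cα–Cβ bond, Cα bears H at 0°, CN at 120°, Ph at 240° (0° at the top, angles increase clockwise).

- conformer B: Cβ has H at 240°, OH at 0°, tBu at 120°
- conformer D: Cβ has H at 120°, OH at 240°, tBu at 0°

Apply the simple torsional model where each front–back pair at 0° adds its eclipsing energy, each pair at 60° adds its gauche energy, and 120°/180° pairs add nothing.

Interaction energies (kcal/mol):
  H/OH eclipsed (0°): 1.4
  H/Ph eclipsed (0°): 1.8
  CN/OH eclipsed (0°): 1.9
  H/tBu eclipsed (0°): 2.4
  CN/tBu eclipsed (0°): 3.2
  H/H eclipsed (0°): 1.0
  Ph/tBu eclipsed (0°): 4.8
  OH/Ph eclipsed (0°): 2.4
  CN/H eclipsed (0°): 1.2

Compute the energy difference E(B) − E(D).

B (eclipsed): H(0°)/OH(0°) eclipsed 1.4; CN(120°)/tBu(120°) eclipsed 3.2; Ph(240°)/H(240°) eclipsed 1.8 → 6.4 kcal/mol.
D (eclipsed): H(0°)/tBu(0°) eclipsed 2.4; CN(120°)/H(120°) eclipsed 1.2; Ph(240°)/OH(240°) eclipsed 2.4 → 6.0 kcal/mol.
E(B) − E(D) = 6.4 − 6.0 = +0.4 kcal/mol.

+0.4 kcal/mol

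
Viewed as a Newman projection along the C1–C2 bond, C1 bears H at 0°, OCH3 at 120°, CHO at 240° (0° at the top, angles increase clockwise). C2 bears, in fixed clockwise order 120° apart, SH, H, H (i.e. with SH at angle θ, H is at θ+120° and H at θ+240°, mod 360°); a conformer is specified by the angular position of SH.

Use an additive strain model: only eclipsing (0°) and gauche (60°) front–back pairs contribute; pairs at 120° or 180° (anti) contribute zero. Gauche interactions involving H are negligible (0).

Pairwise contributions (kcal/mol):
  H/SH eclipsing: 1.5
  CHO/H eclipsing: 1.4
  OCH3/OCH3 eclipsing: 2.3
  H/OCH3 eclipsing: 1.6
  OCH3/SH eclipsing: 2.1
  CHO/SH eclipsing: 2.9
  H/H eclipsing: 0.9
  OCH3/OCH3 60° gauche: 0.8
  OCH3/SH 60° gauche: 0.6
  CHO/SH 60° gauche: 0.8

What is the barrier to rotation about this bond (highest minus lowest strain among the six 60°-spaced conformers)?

SH at 0° (eclipsed): H–SH eclipsed, OCH3–H eclipsed, CHO–H eclipsed; 1.5 + 1.6 + 1.4 = 4.5 kcal/mol.
SH at 60° (staggered): OCH3–SH gauche; 0.6 = 0.6 kcal/mol.
SH at 120° (eclipsed): H–H eclipsed, OCH3–SH eclipsed, CHO–H eclipsed; 0.9 + 2.1 + 1.4 = 4.4 kcal/mol.
SH at 180° (staggered): OCH3–SH gauche, CHO–SH gauche; 0.6 + 0.8 = 1.4 kcal/mol.
SH at 240° (eclipsed): H–H eclipsed, OCH3–H eclipsed, CHO–SH eclipsed; 0.9 + 1.6 + 2.9 = 5.4 kcal/mol.
SH at 300° (staggered): CHO–SH gauche; 0.8 = 0.8 kcal/mol.
Max at 240° (5.4 kcal/mol), min at 60° (0.6 kcal/mol); barrier = 4.8 kcal/mol.

4.8 kcal/mol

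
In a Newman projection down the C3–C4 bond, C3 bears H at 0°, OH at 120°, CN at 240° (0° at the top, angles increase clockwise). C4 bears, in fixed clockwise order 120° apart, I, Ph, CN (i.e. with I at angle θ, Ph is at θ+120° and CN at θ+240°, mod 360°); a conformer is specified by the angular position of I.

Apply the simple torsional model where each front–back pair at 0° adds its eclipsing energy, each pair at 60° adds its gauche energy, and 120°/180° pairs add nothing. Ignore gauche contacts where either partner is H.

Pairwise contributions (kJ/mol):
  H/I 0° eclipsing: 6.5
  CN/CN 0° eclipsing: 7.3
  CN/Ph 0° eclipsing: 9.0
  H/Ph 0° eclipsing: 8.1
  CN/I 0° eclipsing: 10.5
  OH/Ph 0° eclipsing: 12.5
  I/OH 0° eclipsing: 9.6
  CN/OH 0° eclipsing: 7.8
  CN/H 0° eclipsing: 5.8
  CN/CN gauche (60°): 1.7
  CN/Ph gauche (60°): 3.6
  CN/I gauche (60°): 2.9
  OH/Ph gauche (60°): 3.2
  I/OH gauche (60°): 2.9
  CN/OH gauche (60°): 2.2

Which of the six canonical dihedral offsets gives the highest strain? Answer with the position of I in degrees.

240°

I at 0° (eclipsed): H(0°)/I(0°) eclipsed 6.5; OH(120°)/Ph(120°) eclipsed 12.5; CN(240°)/CN(240°) eclipsed 7.3 → 26.3 kJ/mol.
I at 60° (staggered): OH(120°)/I(60°) gauche 2.9; OH(120°)/Ph(180°) gauche 3.2; CN(240°)/Ph(180°) gauche 3.6; CN(240°)/CN(300°) gauche 1.7 → 11.4 kJ/mol.
I at 120° (eclipsed): H(0°)/CN(0°) eclipsed 5.8; OH(120°)/I(120°) eclipsed 9.6; CN(240°)/Ph(240°) eclipsed 9.0 → 24.4 kJ/mol.
I at 180° (staggered): OH(120°)/I(180°) gauche 2.9; OH(120°)/CN(60°) gauche 2.2; CN(240°)/I(180°) gauche 2.9; CN(240°)/Ph(300°) gauche 3.6 → 11.6 kJ/mol.
I at 240° (eclipsed): H(0°)/Ph(0°) eclipsed 8.1; OH(120°)/CN(120°) eclipsed 7.8; CN(240°)/I(240°) eclipsed 10.5 → 26.4 kJ/mol.
I at 300° (staggered): OH(120°)/Ph(60°) gauche 3.2; OH(120°)/CN(180°) gauche 2.2; CN(240°)/I(300°) gauche 2.9; CN(240°)/CN(180°) gauche 1.7 → 10.0 kJ/mol.
The maximum (26.4 kJ/mol) occurs with I at 240°.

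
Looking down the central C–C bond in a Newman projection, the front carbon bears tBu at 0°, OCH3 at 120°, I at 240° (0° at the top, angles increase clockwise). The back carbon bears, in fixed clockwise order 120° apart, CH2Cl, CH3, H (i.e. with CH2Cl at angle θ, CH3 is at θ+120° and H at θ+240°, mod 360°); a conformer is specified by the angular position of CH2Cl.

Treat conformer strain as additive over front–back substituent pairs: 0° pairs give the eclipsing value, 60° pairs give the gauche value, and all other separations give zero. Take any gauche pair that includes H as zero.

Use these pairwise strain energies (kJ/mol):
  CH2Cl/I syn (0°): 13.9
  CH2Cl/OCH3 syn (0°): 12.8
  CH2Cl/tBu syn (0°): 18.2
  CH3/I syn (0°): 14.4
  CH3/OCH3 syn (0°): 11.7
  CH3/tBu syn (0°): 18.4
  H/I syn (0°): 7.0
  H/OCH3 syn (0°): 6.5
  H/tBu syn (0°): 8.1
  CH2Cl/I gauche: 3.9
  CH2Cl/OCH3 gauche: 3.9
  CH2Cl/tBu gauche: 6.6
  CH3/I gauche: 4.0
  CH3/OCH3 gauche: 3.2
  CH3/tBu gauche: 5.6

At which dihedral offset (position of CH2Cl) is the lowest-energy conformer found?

180°

CH2Cl at 0° (eclipsed): tBu–CH2Cl eclipsed, OCH3–CH3 eclipsed, I–H eclipsed; 18.2 + 11.7 + 7.0 = 36.9 kJ/mol.
CH2Cl at 60° (staggered): tBu–CH2Cl gauche, OCH3–CH2Cl gauche, OCH3–CH3 gauche, I–CH3 gauche; 6.6 + 3.9 + 3.2 + 4.0 = 17.7 kJ/mol.
CH2Cl at 120° (eclipsed): tBu–H eclipsed, OCH3–CH2Cl eclipsed, I–CH3 eclipsed; 8.1 + 12.8 + 14.4 = 35.3 kJ/mol.
CH2Cl at 180° (staggered): tBu–CH3 gauche, OCH3–CH2Cl gauche, I–CH2Cl gauche, I–CH3 gauche; 5.6 + 3.9 + 3.9 + 4.0 = 17.4 kJ/mol.
CH2Cl at 240° (eclipsed): tBu–CH3 eclipsed, OCH3–H eclipsed, I–CH2Cl eclipsed; 18.4 + 6.5 + 13.9 = 38.8 kJ/mol.
CH2Cl at 300° (staggered): tBu–CH2Cl gauche, tBu–CH3 gauche, OCH3–CH3 gauche, I–CH2Cl gauche; 6.6 + 5.6 + 3.2 + 3.9 = 19.3 kJ/mol.
The minimum (17.4 kJ/mol) occurs with CH2Cl at 180°.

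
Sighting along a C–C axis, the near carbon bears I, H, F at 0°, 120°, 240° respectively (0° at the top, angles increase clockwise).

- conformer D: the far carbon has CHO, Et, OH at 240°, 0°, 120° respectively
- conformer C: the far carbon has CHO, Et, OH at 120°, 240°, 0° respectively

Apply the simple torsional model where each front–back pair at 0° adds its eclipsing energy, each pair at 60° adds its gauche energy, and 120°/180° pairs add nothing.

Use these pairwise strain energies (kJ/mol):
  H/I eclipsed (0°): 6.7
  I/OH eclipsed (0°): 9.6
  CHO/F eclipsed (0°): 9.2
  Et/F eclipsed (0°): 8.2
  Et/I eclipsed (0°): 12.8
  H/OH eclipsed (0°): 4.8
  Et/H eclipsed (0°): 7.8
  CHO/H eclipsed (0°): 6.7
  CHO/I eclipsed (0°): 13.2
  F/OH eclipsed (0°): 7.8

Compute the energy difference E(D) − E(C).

D is eclipsed. I at 0° is eclipsed with Et at 0° (12.8); H at 120° is eclipsed with OH at 120° (4.8); F at 240° is eclipsed with CHO at 240° (9.2). Total 26.8 kJ/mol.
C is eclipsed. I at 0° is eclipsed with OH at 0° (9.6); H at 120° is eclipsed with CHO at 120° (6.7); F at 240° is eclipsed with Et at 240° (8.2). Total 24.5 kJ/mol.
E(D) − E(C) = 26.8 − 24.5 = +2.3 kJ/mol.

+2.3 kJ/mol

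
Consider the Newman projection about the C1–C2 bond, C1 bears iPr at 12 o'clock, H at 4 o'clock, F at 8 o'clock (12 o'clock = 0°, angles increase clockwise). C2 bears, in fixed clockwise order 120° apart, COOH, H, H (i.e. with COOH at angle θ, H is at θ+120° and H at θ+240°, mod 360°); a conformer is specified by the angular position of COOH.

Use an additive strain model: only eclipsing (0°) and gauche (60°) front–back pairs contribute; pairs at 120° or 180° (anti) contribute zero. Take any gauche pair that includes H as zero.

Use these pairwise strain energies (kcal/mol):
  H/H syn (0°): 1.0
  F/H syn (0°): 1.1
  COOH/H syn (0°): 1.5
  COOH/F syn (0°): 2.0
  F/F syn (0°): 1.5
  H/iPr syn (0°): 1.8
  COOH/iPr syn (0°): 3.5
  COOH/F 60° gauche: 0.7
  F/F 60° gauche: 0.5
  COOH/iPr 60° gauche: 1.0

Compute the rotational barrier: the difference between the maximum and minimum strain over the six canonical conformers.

COOH at 0° (eclipsed): iPr–COOH eclipsed, H–H eclipsed, F–H eclipsed; 3.5 + 1.0 + 1.1 = 5.6 kcal/mol.
COOH at 60° (staggered): iPr–COOH gauche; 1.0 = 1.0 kcal/mol.
COOH at 120° (eclipsed): iPr–H eclipsed, H–COOH eclipsed, F–H eclipsed; 1.8 + 1.5 + 1.1 = 4.4 kcal/mol.
COOH at 180° (staggered): F–COOH gauche; 0.7 = 0.7 kcal/mol.
COOH at 240° (eclipsed): iPr–H eclipsed, H–H eclipsed, F–COOH eclipsed; 1.8 + 1.0 + 2.0 = 4.8 kcal/mol.
COOH at 300° (staggered): iPr–COOH gauche, F–COOH gauche; 1.0 + 0.7 = 1.7 kcal/mol.
Max at 0° (5.6 kcal/mol), min at 180° (0.7 kcal/mol); barrier = 4.9 kcal/mol.

4.9 kcal/mol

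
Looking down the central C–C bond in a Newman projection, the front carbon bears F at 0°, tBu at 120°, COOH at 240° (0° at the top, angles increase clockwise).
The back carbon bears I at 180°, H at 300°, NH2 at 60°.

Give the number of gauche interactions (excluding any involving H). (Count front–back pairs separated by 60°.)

Non-H gauche pairs: F(0°)/NH2(60°); tBu(120°)/I(180°); tBu(120°)/NH2(60°); COOH(240°)/I(180°) — 4 interactions.

4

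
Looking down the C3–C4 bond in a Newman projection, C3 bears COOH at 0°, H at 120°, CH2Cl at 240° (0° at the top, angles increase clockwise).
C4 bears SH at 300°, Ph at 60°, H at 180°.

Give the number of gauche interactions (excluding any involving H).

3

Non-H gauche pairs: COOH(0°)/SH(300°); COOH(0°)/Ph(60°); CH2Cl(240°)/SH(300°) — 3 interactions.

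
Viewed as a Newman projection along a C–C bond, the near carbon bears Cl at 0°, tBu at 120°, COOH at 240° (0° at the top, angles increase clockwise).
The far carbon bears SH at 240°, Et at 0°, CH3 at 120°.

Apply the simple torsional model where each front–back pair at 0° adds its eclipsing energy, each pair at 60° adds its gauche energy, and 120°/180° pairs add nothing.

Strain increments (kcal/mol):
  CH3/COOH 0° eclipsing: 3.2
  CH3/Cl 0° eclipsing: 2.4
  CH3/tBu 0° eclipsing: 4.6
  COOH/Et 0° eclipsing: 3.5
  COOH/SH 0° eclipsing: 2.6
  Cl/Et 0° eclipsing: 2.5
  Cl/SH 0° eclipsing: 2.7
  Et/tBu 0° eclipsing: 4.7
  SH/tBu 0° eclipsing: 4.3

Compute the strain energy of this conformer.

9.7 kcal/mol

This conformer (eclipsed): Cl(0°)/Et(0°) eclipsed 2.5; tBu(120°)/CH3(120°) eclipsed 4.6; COOH(240°)/SH(240°) eclipsed 2.6 → 9.7 kcal/mol.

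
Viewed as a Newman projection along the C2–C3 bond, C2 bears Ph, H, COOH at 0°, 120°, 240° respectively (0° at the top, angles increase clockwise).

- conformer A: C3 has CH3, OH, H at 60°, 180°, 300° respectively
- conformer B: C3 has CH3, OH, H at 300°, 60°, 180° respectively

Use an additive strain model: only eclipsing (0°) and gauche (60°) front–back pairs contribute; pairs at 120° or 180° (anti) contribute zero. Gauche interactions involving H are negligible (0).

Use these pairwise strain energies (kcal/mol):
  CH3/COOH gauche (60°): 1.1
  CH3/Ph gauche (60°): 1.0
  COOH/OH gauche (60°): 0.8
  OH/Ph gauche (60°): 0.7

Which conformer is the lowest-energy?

A (staggered): Ph(0°)/CH3(60°) gauche 1.0; COOH(240°)/OH(180°) gauche 0.8 → 1.8 kcal/mol.
B (staggered): Ph(0°)/CH3(300°) gauche 1.0; Ph(0°)/OH(60°) gauche 0.7; COOH(240°)/CH3(300°) gauche 1.1 → 2.8 kcal/mol.
A has the lowest total (1.8 kcal/mol).

A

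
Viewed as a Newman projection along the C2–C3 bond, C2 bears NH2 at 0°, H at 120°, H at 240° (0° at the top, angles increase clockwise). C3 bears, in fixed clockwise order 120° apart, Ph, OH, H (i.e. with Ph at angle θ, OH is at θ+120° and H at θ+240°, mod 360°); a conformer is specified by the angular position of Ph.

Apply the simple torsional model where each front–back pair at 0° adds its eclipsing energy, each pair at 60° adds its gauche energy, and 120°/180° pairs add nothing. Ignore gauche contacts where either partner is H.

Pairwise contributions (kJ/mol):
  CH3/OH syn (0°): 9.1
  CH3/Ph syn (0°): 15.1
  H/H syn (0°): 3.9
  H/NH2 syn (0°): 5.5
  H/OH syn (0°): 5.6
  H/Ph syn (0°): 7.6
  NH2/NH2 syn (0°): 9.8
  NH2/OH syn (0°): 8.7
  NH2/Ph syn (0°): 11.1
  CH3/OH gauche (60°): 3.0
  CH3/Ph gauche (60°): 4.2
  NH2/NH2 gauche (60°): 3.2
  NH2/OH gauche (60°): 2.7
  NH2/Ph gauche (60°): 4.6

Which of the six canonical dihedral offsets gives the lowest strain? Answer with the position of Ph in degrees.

180°

Ph at 0° (eclipsed): NH2–Ph eclipsed, H–OH eclipsed, H–H eclipsed; 11.1 + 5.6 + 3.9 = 20.6 kJ/mol.
Ph at 60° (staggered): NH2–Ph gauche; 4.6 = 4.6 kJ/mol.
Ph at 120° (eclipsed): NH2–H eclipsed, H–Ph eclipsed, H–OH eclipsed; 5.5 + 7.6 + 5.6 = 18.7 kJ/mol.
Ph at 180° (staggered): NH2–OH gauche; 2.7 = 2.7 kJ/mol.
Ph at 240° (eclipsed): NH2–OH eclipsed, H–H eclipsed, H–Ph eclipsed; 8.7 + 3.9 + 7.6 = 20.2 kJ/mol.
Ph at 300° (staggered): NH2–Ph gauche, NH2–OH gauche; 4.6 + 2.7 = 7.3 kJ/mol.
The minimum (2.7 kJ/mol) occurs with Ph at 180°.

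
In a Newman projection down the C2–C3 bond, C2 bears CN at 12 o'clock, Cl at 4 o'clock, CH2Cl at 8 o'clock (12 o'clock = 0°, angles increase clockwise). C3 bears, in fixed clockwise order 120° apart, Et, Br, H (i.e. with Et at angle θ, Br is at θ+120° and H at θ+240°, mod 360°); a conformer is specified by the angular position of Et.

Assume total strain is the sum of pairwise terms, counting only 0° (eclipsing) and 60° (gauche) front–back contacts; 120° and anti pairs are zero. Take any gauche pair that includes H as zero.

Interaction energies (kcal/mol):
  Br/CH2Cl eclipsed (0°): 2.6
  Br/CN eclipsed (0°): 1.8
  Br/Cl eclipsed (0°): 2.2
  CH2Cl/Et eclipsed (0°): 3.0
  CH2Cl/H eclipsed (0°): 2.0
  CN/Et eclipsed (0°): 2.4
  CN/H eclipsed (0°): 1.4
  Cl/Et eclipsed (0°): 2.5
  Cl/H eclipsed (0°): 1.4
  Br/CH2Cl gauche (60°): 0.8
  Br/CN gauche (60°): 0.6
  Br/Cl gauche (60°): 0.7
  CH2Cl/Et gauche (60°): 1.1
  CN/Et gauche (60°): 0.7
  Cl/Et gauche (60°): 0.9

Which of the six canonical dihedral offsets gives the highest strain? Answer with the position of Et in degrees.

Et at 0° (eclipsed): CN–Et eclipsed, Cl–Br eclipsed, CH2Cl–H eclipsed; 2.4 + 2.2 + 2.0 = 6.6 kcal/mol.
Et at 60° (staggered): CN–Et gauche, Cl–Et gauche, Cl–Br gauche, CH2Cl–Br gauche; 0.7 + 0.9 + 0.7 + 0.8 = 3.1 kcal/mol.
Et at 120° (eclipsed): CN–H eclipsed, Cl–Et eclipsed, CH2Cl–Br eclipsed; 1.4 + 2.5 + 2.6 = 6.5 kcal/mol.
Et at 180° (staggered): CN–Br gauche, Cl–Et gauche, CH2Cl–Et gauche, CH2Cl–Br gauche; 0.6 + 0.9 + 1.1 + 0.8 = 3.4 kcal/mol.
Et at 240° (eclipsed): CN–Br eclipsed, Cl–H eclipsed, CH2Cl–Et eclipsed; 1.8 + 1.4 + 3.0 = 6.2 kcal/mol.
Et at 300° (staggered): CN–Et gauche, CN–Br gauche, Cl–Br gauche, CH2Cl–Et gauche; 0.7 + 0.6 + 0.7 + 1.1 = 3.1 kcal/mol.
The maximum (6.6 kcal/mol) occurs with Et at 0°.

0°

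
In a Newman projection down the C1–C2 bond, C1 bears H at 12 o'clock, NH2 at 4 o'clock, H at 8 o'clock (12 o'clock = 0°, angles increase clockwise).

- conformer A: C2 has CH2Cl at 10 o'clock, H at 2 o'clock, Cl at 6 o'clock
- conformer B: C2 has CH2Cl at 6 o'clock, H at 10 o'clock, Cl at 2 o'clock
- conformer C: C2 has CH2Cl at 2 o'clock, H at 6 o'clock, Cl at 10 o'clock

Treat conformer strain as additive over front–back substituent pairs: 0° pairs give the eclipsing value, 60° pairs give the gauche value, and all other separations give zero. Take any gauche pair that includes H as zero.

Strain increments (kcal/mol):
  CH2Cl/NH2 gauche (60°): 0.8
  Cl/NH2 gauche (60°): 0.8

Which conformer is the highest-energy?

A (staggered): NH2(120°)/Cl(180°) gauche 0.8 → 0.8 kcal/mol.
B (staggered): NH2(120°)/CH2Cl(180°) gauche 0.8; NH2(120°)/Cl(60°) gauche 0.8 → 1.6 kcal/mol.
C (staggered): NH2(120°)/CH2Cl(60°) gauche 0.8 → 0.8 kcal/mol.
B has the highest total (1.6 kcal/mol).

B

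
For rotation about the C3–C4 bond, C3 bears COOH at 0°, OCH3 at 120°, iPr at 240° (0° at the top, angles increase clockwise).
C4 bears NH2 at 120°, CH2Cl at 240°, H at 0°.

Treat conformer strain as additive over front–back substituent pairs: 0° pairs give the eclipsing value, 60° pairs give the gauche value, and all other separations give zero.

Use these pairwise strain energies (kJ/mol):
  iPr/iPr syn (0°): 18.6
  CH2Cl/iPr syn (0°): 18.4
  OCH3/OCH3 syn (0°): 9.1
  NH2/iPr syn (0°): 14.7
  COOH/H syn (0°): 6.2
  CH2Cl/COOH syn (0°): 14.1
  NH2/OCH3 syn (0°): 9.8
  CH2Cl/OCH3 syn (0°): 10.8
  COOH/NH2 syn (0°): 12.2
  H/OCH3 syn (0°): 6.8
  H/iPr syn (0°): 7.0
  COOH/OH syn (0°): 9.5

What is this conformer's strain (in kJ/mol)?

This conformer (eclipsed): COOH–H eclipsed, OCH3–NH2 eclipsed, iPr–CH2Cl eclipsed; 6.2 + 9.8 + 18.4 = 34.4 kJ/mol.

34.4 kJ/mol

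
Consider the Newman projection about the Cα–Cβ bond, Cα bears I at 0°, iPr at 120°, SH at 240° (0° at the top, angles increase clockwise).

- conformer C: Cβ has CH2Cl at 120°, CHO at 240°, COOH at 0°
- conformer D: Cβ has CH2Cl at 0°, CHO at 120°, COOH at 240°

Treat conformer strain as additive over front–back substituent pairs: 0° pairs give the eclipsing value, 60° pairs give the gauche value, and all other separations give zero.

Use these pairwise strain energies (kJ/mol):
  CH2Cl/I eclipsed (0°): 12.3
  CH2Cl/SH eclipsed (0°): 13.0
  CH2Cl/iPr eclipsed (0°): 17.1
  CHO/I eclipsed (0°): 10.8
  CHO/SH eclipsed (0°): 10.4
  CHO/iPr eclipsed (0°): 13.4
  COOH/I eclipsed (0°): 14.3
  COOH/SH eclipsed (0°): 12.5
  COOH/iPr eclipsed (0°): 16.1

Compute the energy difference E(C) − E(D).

C (eclipsed): I(0°)/COOH(0°) eclipsed 14.3; iPr(120°)/CH2Cl(120°) eclipsed 17.1; SH(240°)/CHO(240°) eclipsed 10.4 → 41.8 kJ/mol.
D (eclipsed): I(0°)/CH2Cl(0°) eclipsed 12.3; iPr(120°)/CHO(120°) eclipsed 13.4; SH(240°)/COOH(240°) eclipsed 12.5 → 38.2 kJ/mol.
E(C) − E(D) = 41.8 − 38.2 = +3.6 kJ/mol.

+3.6 kJ/mol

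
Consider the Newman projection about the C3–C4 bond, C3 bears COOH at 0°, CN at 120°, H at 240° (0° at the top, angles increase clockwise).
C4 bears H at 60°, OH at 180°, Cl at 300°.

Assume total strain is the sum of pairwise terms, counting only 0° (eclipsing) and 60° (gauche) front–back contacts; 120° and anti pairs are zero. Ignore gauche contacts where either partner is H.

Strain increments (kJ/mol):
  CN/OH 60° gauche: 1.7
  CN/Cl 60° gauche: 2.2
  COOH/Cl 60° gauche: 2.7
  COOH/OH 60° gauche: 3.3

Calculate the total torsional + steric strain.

4.4 kJ/mol

This conformer (staggered): COOH(0°)/Cl(300°) gauche 2.7; CN(120°)/OH(180°) gauche 1.7 → 4.4 kJ/mol.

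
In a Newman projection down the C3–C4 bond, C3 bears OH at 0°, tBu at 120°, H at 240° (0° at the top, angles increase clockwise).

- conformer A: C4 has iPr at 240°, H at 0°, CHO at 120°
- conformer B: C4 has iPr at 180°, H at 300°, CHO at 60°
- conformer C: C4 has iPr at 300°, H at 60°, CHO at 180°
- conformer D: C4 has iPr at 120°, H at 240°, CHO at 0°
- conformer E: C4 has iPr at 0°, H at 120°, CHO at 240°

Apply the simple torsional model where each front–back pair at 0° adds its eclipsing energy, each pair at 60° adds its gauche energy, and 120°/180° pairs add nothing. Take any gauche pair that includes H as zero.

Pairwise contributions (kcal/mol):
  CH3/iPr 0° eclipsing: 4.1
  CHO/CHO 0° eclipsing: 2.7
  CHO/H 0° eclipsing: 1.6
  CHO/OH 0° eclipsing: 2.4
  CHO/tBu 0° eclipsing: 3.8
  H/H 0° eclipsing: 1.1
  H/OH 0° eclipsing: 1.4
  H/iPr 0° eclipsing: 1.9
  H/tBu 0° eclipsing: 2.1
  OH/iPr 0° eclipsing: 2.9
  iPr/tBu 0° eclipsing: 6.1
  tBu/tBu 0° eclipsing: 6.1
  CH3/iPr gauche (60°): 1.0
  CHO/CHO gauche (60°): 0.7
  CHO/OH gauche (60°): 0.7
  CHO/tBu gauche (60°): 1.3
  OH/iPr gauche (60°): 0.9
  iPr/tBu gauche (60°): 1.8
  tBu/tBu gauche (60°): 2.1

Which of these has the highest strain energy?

A (eclipsed): OH(0°)/H(0°) eclipsed 1.4; tBu(120°)/CHO(120°) eclipsed 3.8; H(240°)/iPr(240°) eclipsed 1.9 → 7.1 kcal/mol.
B (staggered): OH(0°)/CHO(60°) gauche 0.7; tBu(120°)/iPr(180°) gauche 1.8; tBu(120°)/CHO(60°) gauche 1.3 → 3.8 kcal/mol.
C (staggered): OH(0°)/iPr(300°) gauche 0.9; tBu(120°)/CHO(180°) gauche 1.3 → 2.2 kcal/mol.
D (eclipsed): OH(0°)/CHO(0°) eclipsed 2.4; tBu(120°)/iPr(120°) eclipsed 6.1; H(240°)/H(240°) eclipsed 1.1 → 9.6 kcal/mol.
E (eclipsed): OH(0°)/iPr(0°) eclipsed 2.9; tBu(120°)/H(120°) eclipsed 2.1; H(240°)/CHO(240°) eclipsed 1.6 → 6.6 kcal/mol.
D has the highest total (9.6 kcal/mol).

D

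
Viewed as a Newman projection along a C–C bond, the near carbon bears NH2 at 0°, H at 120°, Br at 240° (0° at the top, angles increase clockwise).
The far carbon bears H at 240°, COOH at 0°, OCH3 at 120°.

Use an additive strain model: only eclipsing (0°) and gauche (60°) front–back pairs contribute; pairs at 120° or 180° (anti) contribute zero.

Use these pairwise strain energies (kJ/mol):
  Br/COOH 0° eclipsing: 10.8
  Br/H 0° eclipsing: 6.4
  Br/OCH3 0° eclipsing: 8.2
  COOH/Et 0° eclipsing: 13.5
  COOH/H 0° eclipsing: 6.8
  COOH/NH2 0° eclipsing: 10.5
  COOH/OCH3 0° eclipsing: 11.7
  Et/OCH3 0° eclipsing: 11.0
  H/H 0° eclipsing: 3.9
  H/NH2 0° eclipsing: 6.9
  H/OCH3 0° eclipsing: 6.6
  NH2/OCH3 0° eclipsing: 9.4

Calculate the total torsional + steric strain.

This conformer (eclipsed): NH2(0°)/COOH(0°) eclipsed 10.5; H(120°)/OCH3(120°) eclipsed 6.6; Br(240°)/H(240°) eclipsed 6.4 → 23.5 kJ/mol.

23.5 kJ/mol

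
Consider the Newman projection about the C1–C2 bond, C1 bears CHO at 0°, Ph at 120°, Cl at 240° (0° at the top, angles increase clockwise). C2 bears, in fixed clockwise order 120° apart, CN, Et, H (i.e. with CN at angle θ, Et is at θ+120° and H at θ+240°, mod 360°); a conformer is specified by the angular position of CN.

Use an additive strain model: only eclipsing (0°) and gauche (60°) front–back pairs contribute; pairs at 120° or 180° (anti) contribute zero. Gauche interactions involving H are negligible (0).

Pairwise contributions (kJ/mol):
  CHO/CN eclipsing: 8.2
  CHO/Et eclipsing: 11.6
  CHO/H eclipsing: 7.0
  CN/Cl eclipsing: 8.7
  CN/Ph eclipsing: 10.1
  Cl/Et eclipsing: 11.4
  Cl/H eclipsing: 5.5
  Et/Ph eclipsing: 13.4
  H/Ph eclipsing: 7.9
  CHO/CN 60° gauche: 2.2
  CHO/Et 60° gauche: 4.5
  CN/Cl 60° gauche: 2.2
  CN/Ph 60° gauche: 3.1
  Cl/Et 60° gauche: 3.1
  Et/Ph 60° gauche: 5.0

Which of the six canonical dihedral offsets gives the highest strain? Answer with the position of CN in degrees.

CN at 0° (eclipsed): CHO(0°)/CN(0°) eclipsed 8.2; Ph(120°)/Et(120°) eclipsed 13.4; Cl(240°)/H(240°) eclipsed 5.5 → 27.1 kJ/mol.
CN at 60° (staggered): CHO(0°)/CN(60°) gauche 2.2; Ph(120°)/CN(60°) gauche 3.1; Ph(120°)/Et(180°) gauche 5.0; Cl(240°)/Et(180°) gauche 3.1 → 13.4 kJ/mol.
CN at 120° (eclipsed): CHO(0°)/H(0°) eclipsed 7.0; Ph(120°)/CN(120°) eclipsed 10.1; Cl(240°)/Et(240°) eclipsed 11.4 → 28.5 kJ/mol.
CN at 180° (staggered): CHO(0°)/Et(300°) gauche 4.5; Ph(120°)/CN(180°) gauche 3.1; Cl(240°)/CN(180°) gauche 2.2; Cl(240°)/Et(300°) gauche 3.1 → 12.9 kJ/mol.
CN at 240° (eclipsed): CHO(0°)/Et(0°) eclipsed 11.6; Ph(120°)/H(120°) eclipsed 7.9; Cl(240°)/CN(240°) eclipsed 8.7 → 28.2 kJ/mol.
CN at 300° (staggered): CHO(0°)/CN(300°) gauche 2.2; CHO(0°)/Et(60°) gauche 4.5; Ph(120°)/Et(60°) gauche 5.0; Cl(240°)/CN(300°) gauche 2.2 → 13.9 kJ/mol.
The maximum (28.5 kJ/mol) occurs with CN at 120°.

120°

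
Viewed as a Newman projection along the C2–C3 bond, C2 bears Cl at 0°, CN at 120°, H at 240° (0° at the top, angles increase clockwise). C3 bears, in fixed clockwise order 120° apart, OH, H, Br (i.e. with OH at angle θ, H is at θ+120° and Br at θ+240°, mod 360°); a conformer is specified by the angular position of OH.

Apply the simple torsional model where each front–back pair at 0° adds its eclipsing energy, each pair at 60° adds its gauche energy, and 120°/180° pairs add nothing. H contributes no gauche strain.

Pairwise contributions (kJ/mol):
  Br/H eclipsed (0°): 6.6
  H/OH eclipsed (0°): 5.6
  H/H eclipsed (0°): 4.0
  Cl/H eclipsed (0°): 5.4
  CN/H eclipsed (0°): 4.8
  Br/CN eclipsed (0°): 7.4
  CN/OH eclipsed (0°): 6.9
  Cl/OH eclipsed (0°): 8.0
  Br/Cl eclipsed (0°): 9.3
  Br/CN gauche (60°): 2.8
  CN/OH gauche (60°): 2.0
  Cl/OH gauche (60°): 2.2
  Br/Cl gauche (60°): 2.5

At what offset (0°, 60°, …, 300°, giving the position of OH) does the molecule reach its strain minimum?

OH at 0° (eclipsed): Cl(0°)/OH(0°) eclipsed 8.0; CN(120°)/H(120°) eclipsed 4.8; H(240°)/Br(240°) eclipsed 6.6 → 19.4 kJ/mol.
OH at 60° (staggered): Cl(0°)/OH(60°) gauche 2.2; Cl(0°)/Br(300°) gauche 2.5; CN(120°)/OH(60°) gauche 2.0 → 6.7 kJ/mol.
OH at 120° (eclipsed): Cl(0°)/Br(0°) eclipsed 9.3; CN(120°)/OH(120°) eclipsed 6.9; H(240°)/H(240°) eclipsed 4.0 → 20.2 kJ/mol.
OH at 180° (staggered): Cl(0°)/Br(60°) gauche 2.5; CN(120°)/OH(180°) gauche 2.0; CN(120°)/Br(60°) gauche 2.8 → 7.3 kJ/mol.
OH at 240° (eclipsed): Cl(0°)/H(0°) eclipsed 5.4; CN(120°)/Br(120°) eclipsed 7.4; H(240°)/OH(240°) eclipsed 5.6 → 18.4 kJ/mol.
OH at 300° (staggered): Cl(0°)/OH(300°) gauche 2.2; CN(120°)/Br(180°) gauche 2.8 → 5.0 kJ/mol.
The minimum (5.0 kJ/mol) occurs with OH at 300°.

300°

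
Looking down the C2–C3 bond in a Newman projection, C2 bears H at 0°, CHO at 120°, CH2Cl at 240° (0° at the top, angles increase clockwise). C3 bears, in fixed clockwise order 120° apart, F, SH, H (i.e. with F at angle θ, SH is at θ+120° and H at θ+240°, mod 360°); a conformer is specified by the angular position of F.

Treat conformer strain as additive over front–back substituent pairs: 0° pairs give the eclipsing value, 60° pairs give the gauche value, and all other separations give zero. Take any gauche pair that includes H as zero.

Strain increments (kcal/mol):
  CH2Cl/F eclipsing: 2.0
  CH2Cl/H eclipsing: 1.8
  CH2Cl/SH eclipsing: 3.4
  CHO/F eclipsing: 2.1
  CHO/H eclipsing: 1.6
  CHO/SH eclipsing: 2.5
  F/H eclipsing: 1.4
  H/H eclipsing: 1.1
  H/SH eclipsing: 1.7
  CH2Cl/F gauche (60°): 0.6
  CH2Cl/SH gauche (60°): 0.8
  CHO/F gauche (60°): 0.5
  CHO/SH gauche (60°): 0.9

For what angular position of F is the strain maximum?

120°

F at 0° is eclipsed. H at 0° is eclipsed with F at 0° (1.4); CHO at 120° is eclipsed with SH at 120° (2.5); CH2Cl at 240° is eclipsed with H at 240° (1.8). Total 5.7 kcal/mol.
F at 60° is staggered. CHO at 120° is gauche with F at 60° (0.5); CHO at 120° is gauche with SH at 180° (0.9); CH2Cl at 240° is gauche with SH at 180° (0.8). Total 2.2 kcal/mol.
F at 120° is eclipsed. H at 0° is eclipsed with H at 0° (1.1); CHO at 120° is eclipsed with F at 120° (2.1); CH2Cl at 240° is eclipsed with SH at 240° (3.4). Total 6.6 kcal/mol.
F at 180° is staggered. CHO at 120° is gauche with F at 180° (0.5); CH2Cl at 240° is gauche with F at 180° (0.6); CH2Cl at 240° is gauche with SH at 300° (0.8). Total 1.9 kcal/mol.
F at 240° is eclipsed. H at 0° is eclipsed with SH at 0° (1.7); CHO at 120° is eclipsed with H at 120° (1.6); CH2Cl at 240° is eclipsed with F at 240° (2.0). Total 5.3 kcal/mol.
F at 300° is staggered. CHO at 120° is gauche with SH at 60° (0.9); CH2Cl at 240° is gauche with F at 300° (0.6). Total 1.5 kcal/mol.
The maximum (6.6 kcal/mol) occurs with F at 120°.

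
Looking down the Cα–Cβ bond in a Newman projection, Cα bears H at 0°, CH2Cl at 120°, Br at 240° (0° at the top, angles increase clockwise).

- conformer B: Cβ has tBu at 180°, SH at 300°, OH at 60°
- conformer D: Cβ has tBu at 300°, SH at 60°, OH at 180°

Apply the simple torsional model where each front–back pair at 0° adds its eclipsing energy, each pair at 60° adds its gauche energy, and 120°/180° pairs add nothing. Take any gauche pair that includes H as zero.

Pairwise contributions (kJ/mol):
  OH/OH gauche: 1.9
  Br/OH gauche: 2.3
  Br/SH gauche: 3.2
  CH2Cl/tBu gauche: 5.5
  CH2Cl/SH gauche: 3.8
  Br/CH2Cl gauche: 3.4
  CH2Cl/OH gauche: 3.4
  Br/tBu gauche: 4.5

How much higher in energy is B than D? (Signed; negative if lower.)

B (staggered): CH2Cl(120°)/tBu(180°) gauche 5.5; CH2Cl(120°)/OH(60°) gauche 3.4; Br(240°)/tBu(180°) gauche 4.5; Br(240°)/SH(300°) gauche 3.2 → 16.6 kJ/mol.
D (staggered): CH2Cl(120°)/SH(60°) gauche 3.8; CH2Cl(120°)/OH(180°) gauche 3.4; Br(240°)/tBu(300°) gauche 4.5; Br(240°)/OH(180°) gauche 2.3 → 14.0 kJ/mol.
E(B) − E(D) = 16.6 − 14.0 = +2.6 kJ/mol.

+2.6 kJ/mol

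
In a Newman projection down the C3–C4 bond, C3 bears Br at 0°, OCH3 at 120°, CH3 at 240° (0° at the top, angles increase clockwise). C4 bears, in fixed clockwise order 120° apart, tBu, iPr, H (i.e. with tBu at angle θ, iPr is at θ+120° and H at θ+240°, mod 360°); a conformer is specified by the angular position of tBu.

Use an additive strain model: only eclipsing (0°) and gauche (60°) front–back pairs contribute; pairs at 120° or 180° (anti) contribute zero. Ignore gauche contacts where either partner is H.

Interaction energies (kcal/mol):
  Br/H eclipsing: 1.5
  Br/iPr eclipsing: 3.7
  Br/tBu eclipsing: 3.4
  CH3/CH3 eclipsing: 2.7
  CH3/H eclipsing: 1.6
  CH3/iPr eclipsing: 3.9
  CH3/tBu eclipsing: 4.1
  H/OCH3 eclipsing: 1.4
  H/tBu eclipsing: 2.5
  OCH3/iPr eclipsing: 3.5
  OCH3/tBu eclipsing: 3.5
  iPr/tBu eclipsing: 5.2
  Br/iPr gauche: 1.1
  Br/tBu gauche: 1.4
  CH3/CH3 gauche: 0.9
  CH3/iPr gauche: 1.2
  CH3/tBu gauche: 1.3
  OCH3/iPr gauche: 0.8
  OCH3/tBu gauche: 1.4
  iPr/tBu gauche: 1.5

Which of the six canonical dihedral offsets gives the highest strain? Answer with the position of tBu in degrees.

240°

tBu at 0° is eclipsed. Br at 0° is eclipsed with tBu at 0° (3.4); OCH3 at 120° is eclipsed with iPr at 120° (3.5); CH3 at 240° is eclipsed with H at 240° (1.6). Total 8.5 kcal/mol.
tBu at 60° is staggered. Br at 0° is gauche with tBu at 60° (1.4); OCH3 at 120° is gauche with tBu at 60° (1.4); OCH3 at 120° is gauche with iPr at 180° (0.8); CH3 at 240° is gauche with iPr at 180° (1.2). Total 4.8 kcal/mol.
tBu at 120° is eclipsed. Br at 0° is eclipsed with H at 0° (1.5); OCH3 at 120° is eclipsed with tBu at 120° (3.5); CH3 at 240° is eclipsed with iPr at 240° (3.9). Total 8.9 kcal/mol.
tBu at 180° is staggered. Br at 0° is gauche with iPr at 300° (1.1); OCH3 at 120° is gauche with tBu at 180° (1.4); CH3 at 240° is gauche with tBu at 180° (1.3); CH3 at 240° is gauche with iPr at 300° (1.2). Total 5.0 kcal/mol.
tBu at 240° is eclipsed. Br at 0° is eclipsed with iPr at 0° (3.7); OCH3 at 120° is eclipsed with H at 120° (1.4); CH3 at 240° is eclipsed with tBu at 240° (4.1). Total 9.2 kcal/mol.
tBu at 300° is staggered. Br at 0° is gauche with tBu at 300° (1.4); Br at 0° is gauche with iPr at 60° (1.1); OCH3 at 120° is gauche with iPr at 60° (0.8); CH3 at 240° is gauche with tBu at 300° (1.3). Total 4.6 kcal/mol.
The maximum (9.2 kcal/mol) occurs with tBu at 240°.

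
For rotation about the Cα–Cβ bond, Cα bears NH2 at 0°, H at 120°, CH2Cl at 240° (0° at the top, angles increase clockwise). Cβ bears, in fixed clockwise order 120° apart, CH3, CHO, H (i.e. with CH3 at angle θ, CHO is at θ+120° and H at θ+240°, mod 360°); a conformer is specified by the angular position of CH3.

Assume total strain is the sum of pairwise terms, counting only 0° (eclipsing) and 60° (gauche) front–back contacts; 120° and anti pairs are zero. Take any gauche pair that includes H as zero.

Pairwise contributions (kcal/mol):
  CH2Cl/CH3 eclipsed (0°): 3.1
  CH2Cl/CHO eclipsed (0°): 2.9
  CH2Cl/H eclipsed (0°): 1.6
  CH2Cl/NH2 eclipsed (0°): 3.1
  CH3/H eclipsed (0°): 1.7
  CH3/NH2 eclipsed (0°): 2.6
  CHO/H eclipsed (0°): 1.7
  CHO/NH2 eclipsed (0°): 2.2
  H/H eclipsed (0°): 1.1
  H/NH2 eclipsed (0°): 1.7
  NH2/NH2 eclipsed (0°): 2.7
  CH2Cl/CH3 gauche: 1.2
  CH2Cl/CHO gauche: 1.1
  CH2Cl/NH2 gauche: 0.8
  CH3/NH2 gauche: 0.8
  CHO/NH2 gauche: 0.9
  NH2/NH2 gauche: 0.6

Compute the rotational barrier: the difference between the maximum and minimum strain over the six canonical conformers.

4.5 kcal/mol

CH3 at 0° (eclipsed): NH2–CH3 eclipsed, H–CHO eclipsed, CH2Cl–H eclipsed; 2.6 + 1.7 + 1.6 = 5.9 kcal/mol.
CH3 at 60° (staggered): NH2–CH3 gauche, CH2Cl–CHO gauche; 0.8 + 1.1 = 1.9 kcal/mol.
CH3 at 120° (eclipsed): NH2–H eclipsed, H–CH3 eclipsed, CH2Cl–CHO eclipsed; 1.7 + 1.7 + 2.9 = 6.3 kcal/mol.
CH3 at 180° (staggered): NH2–CHO gauche, CH2Cl–CH3 gauche, CH2Cl–CHO gauche; 0.9 + 1.2 + 1.1 = 3.2 kcal/mol.
CH3 at 240° (eclipsed): NH2–CHO eclipsed, H–H eclipsed, CH2Cl–CH3 eclipsed; 2.2 + 1.1 + 3.1 = 6.4 kcal/mol.
CH3 at 300° (staggered): NH2–CH3 gauche, NH2–CHO gauche, CH2Cl–CH3 gauche; 0.8 + 0.9 + 1.2 = 2.9 kcal/mol.
Max at 240° (6.4 kcal/mol), min at 60° (1.9 kcal/mol); barrier = 4.5 kcal/mol.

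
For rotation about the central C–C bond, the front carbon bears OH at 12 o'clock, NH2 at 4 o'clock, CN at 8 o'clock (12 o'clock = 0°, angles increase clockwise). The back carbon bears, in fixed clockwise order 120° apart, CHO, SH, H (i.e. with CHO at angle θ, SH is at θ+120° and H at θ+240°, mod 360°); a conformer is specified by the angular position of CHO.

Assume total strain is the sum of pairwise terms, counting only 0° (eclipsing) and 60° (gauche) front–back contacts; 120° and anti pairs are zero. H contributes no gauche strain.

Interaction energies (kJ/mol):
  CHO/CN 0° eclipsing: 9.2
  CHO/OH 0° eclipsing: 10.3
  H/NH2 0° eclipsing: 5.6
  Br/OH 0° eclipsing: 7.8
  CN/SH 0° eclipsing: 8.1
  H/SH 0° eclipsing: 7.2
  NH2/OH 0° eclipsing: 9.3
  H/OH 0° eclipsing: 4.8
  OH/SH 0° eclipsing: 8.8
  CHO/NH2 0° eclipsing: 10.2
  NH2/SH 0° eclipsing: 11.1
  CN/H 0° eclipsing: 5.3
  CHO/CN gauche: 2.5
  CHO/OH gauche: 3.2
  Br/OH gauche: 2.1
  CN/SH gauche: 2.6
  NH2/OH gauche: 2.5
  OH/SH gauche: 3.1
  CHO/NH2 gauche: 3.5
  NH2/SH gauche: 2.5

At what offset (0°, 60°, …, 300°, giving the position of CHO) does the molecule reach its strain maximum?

0°

CHO at 0° (eclipsed): OH(0°)/CHO(0°) eclipsed 10.3; NH2(120°)/SH(120°) eclipsed 11.1; CN(240°)/H(240°) eclipsed 5.3 → 26.7 kJ/mol.
CHO at 60° (staggered): OH(0°)/CHO(60°) gauche 3.2; NH2(120°)/CHO(60°) gauche 3.5; NH2(120°)/SH(180°) gauche 2.5; CN(240°)/SH(180°) gauche 2.6 → 11.8 kJ/mol.
CHO at 120° (eclipsed): OH(0°)/H(0°) eclipsed 4.8; NH2(120°)/CHO(120°) eclipsed 10.2; CN(240°)/SH(240°) eclipsed 8.1 → 23.1 kJ/mol.
CHO at 180° (staggered): OH(0°)/SH(300°) gauche 3.1; NH2(120°)/CHO(180°) gauche 3.5; CN(240°)/CHO(180°) gauche 2.5; CN(240°)/SH(300°) gauche 2.6 → 11.7 kJ/mol.
CHO at 240° (eclipsed): OH(0°)/SH(0°) eclipsed 8.8; NH2(120°)/H(120°) eclipsed 5.6; CN(240°)/CHO(240°) eclipsed 9.2 → 23.6 kJ/mol.
CHO at 300° (staggered): OH(0°)/CHO(300°) gauche 3.2; OH(0°)/SH(60°) gauche 3.1; NH2(120°)/SH(60°) gauche 2.5; CN(240°)/CHO(300°) gauche 2.5 → 11.3 kJ/mol.
The maximum (26.7 kJ/mol) occurs with CHO at 0°.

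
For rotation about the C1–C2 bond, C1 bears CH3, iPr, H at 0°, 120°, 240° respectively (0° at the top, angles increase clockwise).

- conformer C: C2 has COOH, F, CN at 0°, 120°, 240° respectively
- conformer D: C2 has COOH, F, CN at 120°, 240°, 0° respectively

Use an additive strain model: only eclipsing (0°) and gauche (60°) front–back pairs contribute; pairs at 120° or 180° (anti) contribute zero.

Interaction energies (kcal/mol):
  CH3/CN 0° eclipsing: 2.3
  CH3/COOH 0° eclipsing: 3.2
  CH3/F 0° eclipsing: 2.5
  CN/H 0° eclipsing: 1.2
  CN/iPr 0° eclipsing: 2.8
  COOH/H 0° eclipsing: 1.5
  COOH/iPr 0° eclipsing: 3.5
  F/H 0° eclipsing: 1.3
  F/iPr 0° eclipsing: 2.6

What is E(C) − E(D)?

C (eclipsed): CH3–COOH eclipsed, iPr–F eclipsed, H–CN eclipsed; 3.2 + 2.6 + 1.2 = 7.0 kcal/mol.
D (eclipsed): CH3–CN eclipsed, iPr–COOH eclipsed, H–F eclipsed; 2.3 + 3.5 + 1.3 = 7.1 kcal/mol.
E(C) − E(D) = 7.0 − 7.1 = -0.1 kcal/mol.

-0.1 kcal/mol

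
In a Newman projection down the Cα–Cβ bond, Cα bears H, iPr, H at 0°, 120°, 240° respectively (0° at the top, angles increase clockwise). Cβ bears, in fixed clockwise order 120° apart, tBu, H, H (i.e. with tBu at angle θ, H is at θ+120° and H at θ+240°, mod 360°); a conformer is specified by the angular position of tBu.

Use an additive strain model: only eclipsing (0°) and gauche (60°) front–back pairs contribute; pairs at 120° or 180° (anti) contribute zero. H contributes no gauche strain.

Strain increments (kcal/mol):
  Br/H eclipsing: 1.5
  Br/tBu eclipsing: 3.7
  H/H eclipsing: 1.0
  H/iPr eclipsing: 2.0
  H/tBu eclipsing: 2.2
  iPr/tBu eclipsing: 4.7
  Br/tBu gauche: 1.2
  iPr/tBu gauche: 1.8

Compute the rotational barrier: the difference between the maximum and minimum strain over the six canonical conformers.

tBu at 0° (eclipsed): H–tBu eclipsed, iPr–H eclipsed, H–H eclipsed; 2.2 + 2.0 + 1.0 = 5.2 kcal/mol.
tBu at 60° (staggered): iPr–tBu gauche; 1.8 = 1.8 kcal/mol.
tBu at 120° (eclipsed): H–H eclipsed, iPr–tBu eclipsed, H–H eclipsed; 1.0 + 4.7 + 1.0 = 6.7 kcal/mol.
tBu at 180° (staggered): iPr–tBu gauche; 1.8 = 1.8 kcal/mol.
tBu at 240° (eclipsed): H–H eclipsed, iPr–H eclipsed, H–tBu eclipsed; 1.0 + 2.0 + 2.2 = 5.2 kcal/mol.
tBu at 300° (staggered): no non-H gauche contacts → 0.0 kcal/mol.
Max at 120° (6.7 kcal/mol), min at 300° (0.0 kcal/mol); barrier = 6.7 kcal/mol.

6.7 kcal/mol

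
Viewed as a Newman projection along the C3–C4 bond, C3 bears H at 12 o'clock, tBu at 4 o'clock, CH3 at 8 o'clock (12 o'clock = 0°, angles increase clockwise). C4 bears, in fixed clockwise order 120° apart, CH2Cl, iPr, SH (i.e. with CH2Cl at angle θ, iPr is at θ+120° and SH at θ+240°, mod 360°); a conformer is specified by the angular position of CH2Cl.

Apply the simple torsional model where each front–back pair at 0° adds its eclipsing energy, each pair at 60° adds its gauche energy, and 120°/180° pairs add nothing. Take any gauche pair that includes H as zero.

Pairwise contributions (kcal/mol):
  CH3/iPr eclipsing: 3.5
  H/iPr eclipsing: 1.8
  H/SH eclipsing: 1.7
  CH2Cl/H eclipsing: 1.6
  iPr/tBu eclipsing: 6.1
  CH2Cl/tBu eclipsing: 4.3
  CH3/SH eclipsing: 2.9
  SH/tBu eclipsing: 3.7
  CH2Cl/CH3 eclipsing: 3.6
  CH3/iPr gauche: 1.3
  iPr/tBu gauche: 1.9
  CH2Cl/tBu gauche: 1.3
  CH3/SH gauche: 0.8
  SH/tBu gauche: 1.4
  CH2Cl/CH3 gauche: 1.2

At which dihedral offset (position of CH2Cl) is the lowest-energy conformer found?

180°

CH2Cl at 0° (eclipsed): H(0°)/CH2Cl(0°) eclipsed 1.6; tBu(120°)/iPr(120°) eclipsed 6.1; CH3(240°)/SH(240°) eclipsed 2.9 → 10.6 kcal/mol.
CH2Cl at 60° (staggered): tBu(120°)/CH2Cl(60°) gauche 1.3; tBu(120°)/iPr(180°) gauche 1.9; CH3(240°)/iPr(180°) gauche 1.3; CH3(240°)/SH(300°) gauche 0.8 → 5.3 kcal/mol.
CH2Cl at 120° (eclipsed): H(0°)/SH(0°) eclipsed 1.7; tBu(120°)/CH2Cl(120°) eclipsed 4.3; CH3(240°)/iPr(240°) eclipsed 3.5 → 9.5 kcal/mol.
CH2Cl at 180° (staggered): tBu(120°)/CH2Cl(180°) gauche 1.3; tBu(120°)/SH(60°) gauche 1.4; CH3(240°)/CH2Cl(180°) gauche 1.2; CH3(240°)/iPr(300°) gauche 1.3 → 5.2 kcal/mol.
CH2Cl at 240° (eclipsed): H(0°)/iPr(0°) eclipsed 1.8; tBu(120°)/SH(120°) eclipsed 3.7; CH3(240°)/CH2Cl(240°) eclipsed 3.6 → 9.1 kcal/mol.
CH2Cl at 300° (staggered): tBu(120°)/iPr(60°) gauche 1.9; tBu(120°)/SH(180°) gauche 1.4; CH3(240°)/CH2Cl(300°) gauche 1.2; CH3(240°)/SH(180°) gauche 0.8 → 5.3 kcal/mol.
The minimum (5.2 kcal/mol) occurs with CH2Cl at 180°.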